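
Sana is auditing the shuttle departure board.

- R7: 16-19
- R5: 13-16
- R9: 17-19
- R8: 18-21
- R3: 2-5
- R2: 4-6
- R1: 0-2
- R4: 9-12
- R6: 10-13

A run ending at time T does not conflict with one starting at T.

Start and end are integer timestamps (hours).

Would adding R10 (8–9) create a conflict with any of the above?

R1: ends 2 at or before R10 starts 8 → clear.
R3: ends 5 at or before R10 starts 8 → clear.
R2: ends 6 at or before R10 starts 8 → clear.
R4: starts 9 at or after R10 ends 9 → clear.
R6: starts 10 at or after R10 ends 9 → clear.
R5: starts 13 at or after R10 ends 9 → clear.
R7: starts 16 at or after R10 ends 9 → clear.
R9: starts 17 at or after R10 ends 9 → clear.
R8: starts 18 at or after R10 ends 9 → clear.

No — it doesn't clash with anything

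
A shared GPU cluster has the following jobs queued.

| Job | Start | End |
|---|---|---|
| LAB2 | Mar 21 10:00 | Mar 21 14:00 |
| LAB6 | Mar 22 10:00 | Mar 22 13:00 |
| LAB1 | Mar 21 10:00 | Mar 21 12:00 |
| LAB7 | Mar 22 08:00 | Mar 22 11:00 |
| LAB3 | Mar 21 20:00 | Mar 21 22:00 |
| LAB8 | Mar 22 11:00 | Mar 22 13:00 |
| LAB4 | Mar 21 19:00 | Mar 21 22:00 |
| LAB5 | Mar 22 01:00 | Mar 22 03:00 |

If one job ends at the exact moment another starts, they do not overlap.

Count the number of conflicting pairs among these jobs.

4

Two intervals overlap when each starts before the other ends.
Sorted by start: LAB1, LAB2, LAB4, LAB3, LAB5, LAB7, LAB6, LAB8.
LAB2 starts before LAB1 ends → LAB1 and LAB2 overlap.
LAB4 starts after LAB1 ends — done with LAB1.
LAB4 starts after LAB2 ends — done with LAB2.
LAB3 starts before LAB4 ends → LAB4 and LAB3 overlap.
LAB5 starts after LAB4 ends — done with LAB4.
LAB5 starts after LAB3 ends — done with LAB3.
LAB7 starts after LAB5 ends — done with LAB5.
LAB6 starts before LAB7 ends → LAB7 and LAB6 overlap.
LAB8 starts exactly when LAB7 ends (back-to-back, no overlap).
LAB8 starts before LAB6 ends → LAB6 and LAB8 overlap.
Overlapping pairs: LAB1 & LAB2, LAB3 & LAB4, LAB6 & LAB7, LAB6 & LAB8 — 4 in total.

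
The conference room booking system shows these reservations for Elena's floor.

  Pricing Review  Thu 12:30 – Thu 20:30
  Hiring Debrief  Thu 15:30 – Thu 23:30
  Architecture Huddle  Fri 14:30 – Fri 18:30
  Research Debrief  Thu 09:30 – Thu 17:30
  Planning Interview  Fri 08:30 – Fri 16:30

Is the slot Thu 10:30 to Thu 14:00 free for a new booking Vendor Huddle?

Research Debrief: starts Thu 09:30 before Vendor Huddle ends Thu 14:00, and ends Thu 17:30 after Vendor Huddle starts Thu 10:30 → overlap.
Pricing Review: starts Thu 12:30 before Vendor Huddle ends Thu 14:00, and ends Thu 20:30 after Vendor Huddle starts Thu 10:30 → overlap.
Hiring Debrief: starts Thu 15:30 at or after Vendor Huddle ends Thu 14:00 → clear.
Planning Interview: starts Fri 08:30 at or after Vendor Huddle ends Thu 14:00 → clear.
Architecture Huddle: starts Fri 14:30 at or after Vendor Huddle ends Thu 14:00 → clear.
Vendor Huddle overlaps Pricing Review, Research Debrief.

No — it overlaps Pricing Review, Research Debrief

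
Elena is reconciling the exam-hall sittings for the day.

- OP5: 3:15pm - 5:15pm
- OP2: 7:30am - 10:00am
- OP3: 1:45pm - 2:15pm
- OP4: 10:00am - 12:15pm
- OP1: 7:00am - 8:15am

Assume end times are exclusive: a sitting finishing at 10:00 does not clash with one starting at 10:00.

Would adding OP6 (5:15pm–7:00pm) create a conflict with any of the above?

OP1: ends 8:15am at or before OP6 starts 5:15pm → clear.
OP2: ends 10:00am at or before OP6 starts 5:15pm → clear.
OP4: ends 12:15pm at or before OP6 starts 5:15pm → clear.
OP3: ends 2:15pm at or before OP6 starts 5:15pm → clear.
OP5: ends 5:15pm at or before OP6 starts 5:15pm → clear.

No — it doesn't clash with anything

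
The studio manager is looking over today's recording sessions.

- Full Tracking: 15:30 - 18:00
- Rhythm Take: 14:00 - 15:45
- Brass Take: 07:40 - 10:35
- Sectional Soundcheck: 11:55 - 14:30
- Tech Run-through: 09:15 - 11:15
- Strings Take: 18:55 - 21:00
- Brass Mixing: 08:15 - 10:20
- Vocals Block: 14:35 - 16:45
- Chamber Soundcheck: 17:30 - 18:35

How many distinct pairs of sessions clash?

8

Sorted by start: Brass Take, Brass Mixing, Tech Run-through, Sectional Soundcheck, Rhythm Take, Vocals Block, Full Tracking, Chamber Soundcheck, Strings Take.
Brass Mixing starts before Brass Take ends → Brass Take and Brass Mixing overlap.
Tech Run-through starts before Brass Take ends → Brass Take and Tech Run-through overlap.
Sectional Soundcheck starts after Brass Take ends — done with Brass Take.
Tech Run-through starts before Brass Mixing ends → Brass Mixing and Tech Run-through overlap.
Sectional Soundcheck starts after Brass Mixing ends — done with Brass Mixing.
Sectional Soundcheck starts after Tech Run-through ends — done with Tech Run-through.
Rhythm Take starts before Sectional Soundcheck ends → Sectional Soundcheck and Rhythm Take overlap.
Vocals Block starts after Sectional Soundcheck ends — done with Sectional Soundcheck.
Vocals Block starts before Rhythm Take ends → Rhythm Take and Vocals Block overlap.
Full Tracking starts before Rhythm Take ends → Rhythm Take and Full Tracking overlap.
Chamber Soundcheck starts after Rhythm Take ends — done with Rhythm Take.
Full Tracking starts before Vocals Block ends → Vocals Block and Full Tracking overlap.
Chamber Soundcheck starts after Vocals Block ends — done with Vocals Block.
Chamber Soundcheck starts before Full Tracking ends → Full Tracking and Chamber Soundcheck overlap.
Strings Take starts after Full Tracking ends.
Strings Take starts after Chamber Soundcheck ends.
Overlapping pairs: Brass Mixing & Brass Take, Brass Mixing & Tech Run-through, Brass Take & Tech Run-through, Chamber Soundcheck & Full Tracking, Full Tracking & Rhythm Take, Full Tracking & Vocals Block, Rhythm Take & Sectional Soundcheck, Rhythm Take & Vocals Block — 8 in total.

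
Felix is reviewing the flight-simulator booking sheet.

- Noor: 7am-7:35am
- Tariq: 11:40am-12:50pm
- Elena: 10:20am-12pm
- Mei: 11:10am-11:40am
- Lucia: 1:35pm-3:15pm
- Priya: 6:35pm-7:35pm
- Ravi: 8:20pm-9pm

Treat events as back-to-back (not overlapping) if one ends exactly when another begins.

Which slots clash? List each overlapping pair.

Elena & Mei, Elena & Tariq

Sorted by start: Noor, Elena, Mei, Tariq, Lucia, Priya, Ravi.
Elena starts after Noor ends, so nothing later overlaps Noor either.
Mei starts before Elena ends → Elena and Mei overlap.
Tariq starts before Elena ends → Elena and Tariq overlap.
Lucia starts after Elena ends, so nothing later overlaps Elena either.
Tariq starts exactly when Mei ends (back-to-back, no overlap), so nothing later overlaps Mei either.
Lucia starts after Tariq ends, so nothing later overlaps Tariq either.
Priya starts after Lucia ends, so nothing later overlaps Lucia either.
Ravi starts after Priya ends.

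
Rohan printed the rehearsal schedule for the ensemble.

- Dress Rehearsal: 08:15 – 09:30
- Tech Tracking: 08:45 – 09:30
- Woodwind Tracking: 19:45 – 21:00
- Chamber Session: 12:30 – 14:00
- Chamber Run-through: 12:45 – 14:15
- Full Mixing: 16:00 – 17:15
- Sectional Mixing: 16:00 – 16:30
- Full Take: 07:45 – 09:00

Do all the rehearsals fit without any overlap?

No

Sorted by start: Full Take, Dress Rehearsal, Tech Tracking, Chamber Session, Chamber Run-through, Full Mixing, Sectional Mixing, Woodwind Tracking.
Dress Rehearsal starts before Full Take ends → Full Take and Dress Rehearsal overlap.
That's a conflict, so the schedule is not conflict-free.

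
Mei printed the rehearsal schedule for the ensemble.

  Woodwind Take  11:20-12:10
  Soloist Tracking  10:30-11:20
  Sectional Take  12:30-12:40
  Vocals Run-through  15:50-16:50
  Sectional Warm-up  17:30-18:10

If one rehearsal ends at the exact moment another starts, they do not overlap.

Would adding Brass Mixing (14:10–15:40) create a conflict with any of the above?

No — it doesn't clash with anything

Soloist Tracking: ends 11:20 at or before Brass Mixing starts 14:10 → clear.
Woodwind Take: ends 12:10 at or before Brass Mixing starts 14:10 → clear.
Sectional Take: ends 12:40 at or before Brass Mixing starts 14:10 → clear.
Vocals Run-through: starts 15:50 at or after Brass Mixing ends 15:40 → clear.
Sectional Warm-up: starts 17:30 at or after Brass Mixing ends 15:40 → clear.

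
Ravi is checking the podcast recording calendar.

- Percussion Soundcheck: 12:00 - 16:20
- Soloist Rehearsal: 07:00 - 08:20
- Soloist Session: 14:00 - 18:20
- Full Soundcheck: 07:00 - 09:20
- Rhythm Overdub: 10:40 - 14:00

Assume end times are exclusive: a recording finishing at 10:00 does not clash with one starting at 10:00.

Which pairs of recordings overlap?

Check each pair: they overlap iff neither finishes before the other starts.
Sorted by start: Full Soundcheck, Soloist Rehearsal, Rhythm Overdub, Percussion Soundcheck, Soloist Session.
Soloist Rehearsal starts before Full Soundcheck ends → Full Soundcheck and Soloist Rehearsal overlap.
Rhythm Overdub starts after Full Soundcheck ends — done with Full Soundcheck.
Rhythm Overdub starts after Soloist Rehearsal ends — done with Soloist Rehearsal.
Percussion Soundcheck starts before Rhythm Overdub ends → Rhythm Overdub and Percussion Soundcheck overlap.
Soloist Session starts exactly when Rhythm Overdub ends (back-to-back, no overlap).
Soloist Session starts before Percussion Soundcheck ends → Percussion Soundcheck and Soloist Session overlap.

Full Soundcheck & Soloist Rehearsal, Percussion Soundcheck & Rhythm Overdub, Percussion Soundcheck & Soloist Session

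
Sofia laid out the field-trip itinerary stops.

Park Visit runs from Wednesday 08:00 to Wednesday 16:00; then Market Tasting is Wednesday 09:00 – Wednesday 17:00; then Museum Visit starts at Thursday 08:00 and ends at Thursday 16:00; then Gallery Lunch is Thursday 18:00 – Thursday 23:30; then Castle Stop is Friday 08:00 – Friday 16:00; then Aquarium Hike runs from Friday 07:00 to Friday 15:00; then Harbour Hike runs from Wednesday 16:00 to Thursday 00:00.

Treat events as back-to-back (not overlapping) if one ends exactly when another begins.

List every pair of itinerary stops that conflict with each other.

Aquarium Hike & Castle Stop, Harbour Hike & Market Tasting, Market Tasting & Park Visit

Sorted by start: Park Visit, Market Tasting, Harbour Hike, Museum Visit, Gallery Lunch, Aquarium Hike, Castle Stop.
Market Tasting starts before Park Visit ends → Park Visit and Market Tasting overlap.
Harbour Hike starts exactly when Park Visit ends (back-to-back, no overlap) — done with Park Visit.
Harbour Hike starts before Market Tasting ends → Market Tasting and Harbour Hike overlap.
Museum Visit starts after Market Tasting ends — done with Market Tasting.
Museum Visit starts after Harbour Hike ends — done with Harbour Hike.
Gallery Lunch starts after Museum Visit ends — done with Museum Visit.
Aquarium Hike starts after Gallery Lunch ends — done with Gallery Lunch.
Castle Stop starts before Aquarium Hike ends → Aquarium Hike and Castle Stop overlap.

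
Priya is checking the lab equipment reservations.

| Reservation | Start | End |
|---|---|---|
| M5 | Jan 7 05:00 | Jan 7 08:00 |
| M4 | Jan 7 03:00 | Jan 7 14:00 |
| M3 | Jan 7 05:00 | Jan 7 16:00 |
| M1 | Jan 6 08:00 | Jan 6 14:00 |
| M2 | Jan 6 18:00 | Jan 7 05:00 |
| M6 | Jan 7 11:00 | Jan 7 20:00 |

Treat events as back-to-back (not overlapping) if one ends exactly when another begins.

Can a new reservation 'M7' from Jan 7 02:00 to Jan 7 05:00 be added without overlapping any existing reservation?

No — it overlaps M2, M4

M1: ends Jan 6 14:00 at or before M7 starts Jan 7 02:00 → clear.
M2: starts Jan 6 18:00 before M7 ends Jan 7 05:00, and ends Jan 7 05:00 after M7 starts Jan 7 02:00 → overlap.
M4: starts Jan 7 03:00 before M7 ends Jan 7 05:00, and ends Jan 7 14:00 after M7 starts Jan 7 02:00 → overlap.
M3: starts Jan 7 05:00 at or after M7 ends Jan 7 05:00 → clear.
M5: starts Jan 7 05:00 at or after M7 ends Jan 7 05:00 → clear.
M6: starts Jan 7 11:00 at or after M7 ends Jan 7 05:00 → clear.
M7 overlaps M2, M4.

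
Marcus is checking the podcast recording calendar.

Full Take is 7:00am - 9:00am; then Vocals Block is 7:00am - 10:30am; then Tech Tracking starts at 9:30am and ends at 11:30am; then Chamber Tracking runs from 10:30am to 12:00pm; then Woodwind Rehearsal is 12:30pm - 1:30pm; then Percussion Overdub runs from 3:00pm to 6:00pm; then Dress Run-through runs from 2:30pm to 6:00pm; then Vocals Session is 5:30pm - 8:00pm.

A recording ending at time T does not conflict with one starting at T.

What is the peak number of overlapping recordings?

3

Sweep the timeline, counting +1 at each start and −1 at each end (ends before starts at a tie):
7:00am start Full Take → 1
7:00am start Vocals Block → 2
9:00am end Full Take → 1
9:30am start Tech Tracking → 2
10:30am end Vocals Block → 1
10:30am start Chamber Tracking → 2
11:30am end Tech Tracking → 1
12:00pm end Chamber Tracking → 0
12:30pm start Woodwind Rehearsal → 1
1:30pm end Woodwind Rehearsal → 0
2:30pm start Dress Run-through → 1
3:00pm start Percussion Overdub → 2
5:30pm start Vocals Session → 3
6:00pm end Dress Run-through → 2
6:00pm end Percussion Overdub → 1
8:00pm end Vocals Session → 0
Peak is 3, at 5:30pm (Dress Run-through, Percussion Overdub, Vocals Session).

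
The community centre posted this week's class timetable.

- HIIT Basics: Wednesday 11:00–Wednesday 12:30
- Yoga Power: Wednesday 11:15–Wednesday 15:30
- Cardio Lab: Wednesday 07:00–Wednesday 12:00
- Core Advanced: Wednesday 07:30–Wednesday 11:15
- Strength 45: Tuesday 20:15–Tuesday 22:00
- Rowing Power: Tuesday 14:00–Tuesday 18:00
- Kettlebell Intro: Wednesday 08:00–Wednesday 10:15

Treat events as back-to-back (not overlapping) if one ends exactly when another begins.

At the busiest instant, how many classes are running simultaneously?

Walk through starts and ends in time order (an end at T is processed before a start at T):
Tuesday 14:00 start Rowing Power → 1
Tuesday 18:00 end Rowing Power → 0
Tuesday 20:15 start Strength 45 → 1
Tuesday 22:00 end Strength 45 → 0
Wednesday 07:00 start Cardio Lab → 1
Wednesday 07:30 start Core Advanced → 2
Wednesday 08:00 start Kettlebell Intro → 3
Wednesday 10:15 end Kettlebell Intro → 2
Wednesday 11:00 start HIIT Basics → 3
Wednesday 11:15 end Core Advanced → 2
Wednesday 11:15 start Yoga Power → 3
Wednesday 12:00 end Cardio Lab → 2
Wednesday 12:30 end HIIT Basics → 1
Wednesday 15:30 end Yoga Power → 0
Peak is 3, at Wednesday 08:00 (Cardio Lab, Core Advanced, Kettlebell Intro).

3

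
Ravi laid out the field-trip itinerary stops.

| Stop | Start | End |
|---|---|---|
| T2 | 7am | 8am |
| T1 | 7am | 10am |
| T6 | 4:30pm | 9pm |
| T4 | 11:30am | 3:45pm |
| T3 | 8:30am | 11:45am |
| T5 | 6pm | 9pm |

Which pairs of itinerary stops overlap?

T1 & T2, T1 & T3, T3 & T4, T5 & T6

Sorted by start: T1, T2, T3, T4, T6, T5.
T2 starts before T1 ends → T1 and T2 overlap.
T3 starts before T1 ends → T1 and T3 overlap.
T4 starts after T1 ends, so nothing later overlaps T1 either.
T3 starts after T2 ends, so nothing later overlaps T2 either.
T4 starts before T3 ends → T3 and T4 overlap.
T6 starts after T3 ends, so nothing later overlaps T3 either.
T6 starts after T4 ends, so nothing later overlaps T4 either.
T5 starts before T6 ends → T6 and T5 overlap.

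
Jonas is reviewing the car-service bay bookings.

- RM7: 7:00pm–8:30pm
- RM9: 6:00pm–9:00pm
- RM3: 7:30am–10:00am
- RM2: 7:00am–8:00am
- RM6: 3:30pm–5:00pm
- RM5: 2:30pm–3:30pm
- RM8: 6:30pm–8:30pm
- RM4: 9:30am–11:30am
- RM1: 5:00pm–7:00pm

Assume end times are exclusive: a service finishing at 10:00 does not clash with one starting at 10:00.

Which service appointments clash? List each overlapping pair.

RM1 & RM8, RM1 & RM9, RM2 & RM3, RM3 & RM4, RM7 & RM8, RM7 & RM9, RM8 & RM9

Two intervals overlap when each starts before the other ends.
Sorted by start: RM2, RM3, RM4, RM5, RM6, RM1, RM9, RM8, RM7.
RM3 starts before RM2 ends → RM2 and RM3 overlap.
RM4 starts after RM2 ends, so nothing later overlaps RM2 either.
RM4 starts before RM3 ends → RM3 and RM4 overlap.
RM5 starts after RM3 ends, so nothing later overlaps RM3 either.
RM5 starts after RM4 ends, so nothing later overlaps RM4 either.
RM6 starts exactly when RM5 ends (back-to-back, no overlap), so nothing later overlaps RM5 either.
RM1 starts exactly when RM6 ends (back-to-back, no overlap), so nothing later overlaps RM6 either.
RM9 starts before RM1 ends → RM1 and RM9 overlap.
RM8 starts before RM1 ends → RM1 and RM8 overlap.
RM7 starts exactly when RM1 ends (back-to-back, no overlap).
RM8 starts before RM9 ends → RM9 and RM8 overlap.
RM7 starts before RM9 ends → RM9 and RM7 overlap.
RM7 starts before RM8 ends → RM8 and RM7 overlap.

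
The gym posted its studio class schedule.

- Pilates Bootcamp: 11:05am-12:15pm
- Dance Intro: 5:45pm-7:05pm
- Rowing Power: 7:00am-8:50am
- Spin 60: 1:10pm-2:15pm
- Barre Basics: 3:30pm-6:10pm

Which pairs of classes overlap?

Sorted by start: Rowing Power, Pilates Bootcamp, Spin 60, Barre Basics, Dance Intro.
Pilates Bootcamp starts after Rowing Power ends — done with Rowing Power.
Spin 60 starts after Pilates Bootcamp ends — done with Pilates Bootcamp.
Barre Basics starts after Spin 60 ends — done with Spin 60.
Dance Intro starts before Barre Basics ends → Barre Basics and Dance Intro overlap.

Barre Basics & Dance Intro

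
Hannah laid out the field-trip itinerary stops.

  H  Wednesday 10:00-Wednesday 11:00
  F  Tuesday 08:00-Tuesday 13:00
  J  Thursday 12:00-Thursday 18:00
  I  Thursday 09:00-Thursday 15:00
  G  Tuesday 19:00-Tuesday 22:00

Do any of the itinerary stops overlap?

Sorted by start: F, G, H, I, J.
G starts after F ends, so F has no further overlaps.
H starts after G ends, so G has no further overlaps.
I starts after H ends, so H has no further overlaps.
J starts before I ends → I and J overlap.
That's a conflict, so the schedule is not conflict-free.

Yes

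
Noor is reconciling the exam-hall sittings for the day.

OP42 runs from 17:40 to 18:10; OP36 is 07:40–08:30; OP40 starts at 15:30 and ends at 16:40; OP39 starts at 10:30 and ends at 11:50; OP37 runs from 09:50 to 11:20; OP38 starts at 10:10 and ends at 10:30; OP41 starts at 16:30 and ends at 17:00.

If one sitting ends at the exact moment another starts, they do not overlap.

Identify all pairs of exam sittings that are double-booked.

OP37 & OP38, OP37 & OP39, OP40 & OP41

Sorted by start: OP36, OP37, OP38, OP39, OP40, OP41, OP42.
OP37 starts after OP36 ends, so OP36 has no further overlaps.
OP38 starts before OP37 ends → OP37 and OP38 overlap.
OP39 starts before OP37 ends → OP37 and OP39 overlap.
OP40 starts after OP37 ends, so OP37 has no further overlaps.
OP39 starts exactly when OP38 ends (back-to-back, no overlap), so OP38 has no further overlaps.
OP40 starts after OP39 ends, so OP39 has no further overlaps.
OP41 starts before OP40 ends → OP40 and OP41 overlap.
OP42 starts after OP40 ends.
OP42 starts after OP41 ends.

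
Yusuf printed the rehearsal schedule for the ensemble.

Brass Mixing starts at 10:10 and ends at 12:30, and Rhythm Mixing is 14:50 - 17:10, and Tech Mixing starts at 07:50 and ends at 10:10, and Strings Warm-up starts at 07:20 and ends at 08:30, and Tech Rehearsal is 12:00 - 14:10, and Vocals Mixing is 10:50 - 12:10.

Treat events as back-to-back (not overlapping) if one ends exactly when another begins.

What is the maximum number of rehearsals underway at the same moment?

3

Sweep the timeline, counting +1 at each start and −1 at each end (ends before starts at a tie):
07:20 start Strings Warm-up → 1
07:50 start Tech Mixing → 2
08:30 end Strings Warm-up → 1
10:10 end Tech Mixing → 0
10:10 start Brass Mixing → 1
10:50 start Vocals Mixing → 2
12:00 start Tech Rehearsal → 3
12:10 end Vocals Mixing → 2
12:30 end Brass Mixing → 1
14:10 end Tech Rehearsal → 0
14:50 start Rhythm Mixing → 1
17:10 end Rhythm Mixing → 0
Peak is 3, at 12:00 (Brass Mixing, Tech Rehearsal, Vocals Mixing).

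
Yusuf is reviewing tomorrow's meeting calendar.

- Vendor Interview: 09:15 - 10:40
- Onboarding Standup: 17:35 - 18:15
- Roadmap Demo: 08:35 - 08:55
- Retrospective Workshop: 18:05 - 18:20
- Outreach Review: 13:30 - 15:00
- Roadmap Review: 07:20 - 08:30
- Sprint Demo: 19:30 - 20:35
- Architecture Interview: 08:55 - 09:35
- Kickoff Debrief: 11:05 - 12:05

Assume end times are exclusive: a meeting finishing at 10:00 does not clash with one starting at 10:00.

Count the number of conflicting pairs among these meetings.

2

Sorted by start: Roadmap Review, Roadmap Demo, Architecture Interview, Vendor Interview, Kickoff Debrief, Outreach Review, Onboarding Standup, Retrospective Workshop, Sprint Demo.
Roadmap Demo starts after Roadmap Review ends, so nothing later overlaps Roadmap Review either.
Architecture Interview starts exactly when Roadmap Demo ends (back-to-back, no overlap), so nothing later overlaps Roadmap Demo either.
Vendor Interview starts before Architecture Interview ends → Architecture Interview and Vendor Interview overlap.
Kickoff Debrief starts after Architecture Interview ends, so nothing later overlaps Architecture Interview either.
Kickoff Debrief starts after Vendor Interview ends, so nothing later overlaps Vendor Interview either.
Outreach Review starts after Kickoff Debrief ends, so nothing later overlaps Kickoff Debrief either.
Onboarding Standup starts after Outreach Review ends, so nothing later overlaps Outreach Review either.
Retrospective Workshop starts before Onboarding Standup ends → Onboarding Standup and Retrospective Workshop overlap.
Sprint Demo starts after Onboarding Standup ends.
Sprint Demo starts after Retrospective Workshop ends.
Overlapping pairs: Architecture Interview & Vendor Interview, Onboarding Standup & Retrospective Workshop — 2 in total.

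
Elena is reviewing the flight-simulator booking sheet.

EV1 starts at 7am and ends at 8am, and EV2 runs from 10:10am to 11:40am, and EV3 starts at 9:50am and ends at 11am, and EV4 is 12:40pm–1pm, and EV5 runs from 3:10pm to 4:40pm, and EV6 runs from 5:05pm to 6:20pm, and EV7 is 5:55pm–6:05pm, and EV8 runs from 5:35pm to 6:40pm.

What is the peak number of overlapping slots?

3

Walk through starts and ends in time order (an end at T is processed before a start at T):
7am start EV1 → 1
8am end EV1 → 0
9:50am start EV3 → 1
10:10am start EV2 → 2
11am end EV3 → 1
11:40am end EV2 → 0
12:40pm start EV4 → 1
1pm end EV4 → 0
3:10pm start EV5 → 1
4:40pm end EV5 → 0
5:05pm start EV6 → 1
5:35pm start EV8 → 2
5:55pm start EV7 → 3
6:05pm end EV7 → 2
6:20pm end EV6 → 1
6:40pm end EV8 → 0
Peak is 3, at 5:55pm (EV6, EV7, EV8).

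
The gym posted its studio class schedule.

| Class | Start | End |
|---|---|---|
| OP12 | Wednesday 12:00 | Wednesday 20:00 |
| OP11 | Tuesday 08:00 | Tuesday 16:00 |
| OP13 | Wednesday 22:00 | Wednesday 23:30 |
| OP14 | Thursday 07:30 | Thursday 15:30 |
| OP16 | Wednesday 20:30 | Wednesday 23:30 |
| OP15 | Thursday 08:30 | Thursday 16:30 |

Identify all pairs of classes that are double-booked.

OP13 & OP16, OP14 & OP15

Check each pair: they overlap iff neither finishes before the other starts.
Sorted by start: OP11, OP12, OP16, OP13, OP14, OP15.
OP12 starts after OP11 ends, so nothing later overlaps OP11 either.
OP16 starts after OP12 ends, so nothing later overlaps OP12 either.
OP13 starts before OP16 ends → OP16 and OP13 overlap.
OP14 starts after OP16 ends, so nothing later overlaps OP16 either.
OP14 starts after OP13 ends, so nothing later overlaps OP13 either.
OP15 starts before OP14 ends → OP14 and OP15 overlap.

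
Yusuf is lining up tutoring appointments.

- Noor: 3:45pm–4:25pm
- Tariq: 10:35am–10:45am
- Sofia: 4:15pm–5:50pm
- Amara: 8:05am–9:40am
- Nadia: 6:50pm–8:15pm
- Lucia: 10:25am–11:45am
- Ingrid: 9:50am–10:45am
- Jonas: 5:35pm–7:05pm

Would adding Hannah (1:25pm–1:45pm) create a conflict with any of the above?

Amara: ends 9:40am at or before Hannah starts 1:25pm → clear.
Ingrid: ends 10:45am at or before Hannah starts 1:25pm → clear.
Lucia: ends 11:45am at or before Hannah starts 1:25pm → clear.
Tariq: ends 10:45am at or before Hannah starts 1:25pm → clear.
Noor: starts 3:45pm at or after Hannah ends 1:45pm → clear.
Sofia: starts 4:15pm at or after Hannah ends 1:45pm → clear.
Jonas: starts 5:35pm at or after Hannah ends 1:45pm → clear.
Nadia: starts 6:50pm at or after Hannah ends 1:45pm → clear.

No — it doesn't clash with anything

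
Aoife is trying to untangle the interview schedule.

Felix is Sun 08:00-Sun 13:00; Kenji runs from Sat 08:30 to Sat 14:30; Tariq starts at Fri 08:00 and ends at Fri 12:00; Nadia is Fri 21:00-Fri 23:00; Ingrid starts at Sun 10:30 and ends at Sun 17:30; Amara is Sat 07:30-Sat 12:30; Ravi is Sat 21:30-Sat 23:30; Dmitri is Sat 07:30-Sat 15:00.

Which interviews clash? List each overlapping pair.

Sorted by start: Tariq, Nadia, Dmitri, Amara, Kenji, Ravi, Felix, Ingrid.
Nadia starts after Tariq ends; Tariq is clear from here.
Dmitri starts after Nadia ends; Nadia is clear from here.
Amara starts before Dmitri ends → Dmitri and Amara overlap.
Kenji starts before Dmitri ends → Dmitri and Kenji overlap.
Ravi starts after Dmitri ends; Dmitri is clear from here.
Kenji starts before Amara ends → Amara and Kenji overlap.
Ravi starts after Amara ends; Amara is clear from here.
Ravi starts after Kenji ends; Kenji is clear from here.
Felix starts after Ravi ends; Ravi is clear from here.
Ingrid starts before Felix ends → Felix and Ingrid overlap.

Amara & Dmitri, Amara & Kenji, Dmitri & Kenji, Felix & Ingrid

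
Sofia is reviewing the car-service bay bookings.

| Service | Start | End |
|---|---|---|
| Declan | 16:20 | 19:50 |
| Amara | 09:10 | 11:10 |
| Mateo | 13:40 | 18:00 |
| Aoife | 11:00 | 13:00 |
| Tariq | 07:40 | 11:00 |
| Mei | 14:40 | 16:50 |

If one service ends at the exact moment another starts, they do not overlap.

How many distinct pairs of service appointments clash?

Check each pair: they overlap iff neither finishes before the other starts.
Sorted by start: Tariq, Amara, Aoife, Mateo, Mei, Declan.
Amara starts before Tariq ends → Tariq and Amara overlap.
Aoife starts exactly when Tariq ends (back-to-back, no overlap), so Tariq has no further overlaps.
Aoife starts before Amara ends → Amara and Aoife overlap.
Mateo starts after Amara ends, so Amara has no further overlaps.
Mateo starts after Aoife ends, so Aoife has no further overlaps.
Mei starts before Mateo ends → Mateo and Mei overlap.
Declan starts before Mateo ends → Mateo and Declan overlap.
Declan starts before Mei ends → Mei and Declan overlap.
Overlapping pairs: Amara & Aoife, Amara & Tariq, Declan & Mateo, Declan & Mei, Mateo & Mei — 5 in total.

5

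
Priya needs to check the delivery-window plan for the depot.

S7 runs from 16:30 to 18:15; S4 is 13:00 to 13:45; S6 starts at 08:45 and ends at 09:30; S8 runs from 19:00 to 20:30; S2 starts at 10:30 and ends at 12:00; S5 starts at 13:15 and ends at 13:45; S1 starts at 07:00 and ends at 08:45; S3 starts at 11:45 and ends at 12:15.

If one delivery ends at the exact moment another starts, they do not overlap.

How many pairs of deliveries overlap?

2

Sorted by start: S1, S6, S2, S3, S4, S5, S7, S8.
S6 starts exactly when S1 ends (back-to-back, no overlap); S1 is clear from here.
S2 starts after S6 ends; S6 is clear from here.
S3 starts before S2 ends → S2 and S3 overlap.
S4 starts after S2 ends; S2 is clear from here.
S4 starts after S3 ends; S3 is clear from here.
S5 starts before S4 ends → S4 and S5 overlap.
S7 starts after S4 ends; S4 is clear from here.
S7 starts after S5 ends; S5 is clear from here.
S8 starts after S7 ends.
Overlapping pairs: S2 & S3, S4 & S5 — 2 in total.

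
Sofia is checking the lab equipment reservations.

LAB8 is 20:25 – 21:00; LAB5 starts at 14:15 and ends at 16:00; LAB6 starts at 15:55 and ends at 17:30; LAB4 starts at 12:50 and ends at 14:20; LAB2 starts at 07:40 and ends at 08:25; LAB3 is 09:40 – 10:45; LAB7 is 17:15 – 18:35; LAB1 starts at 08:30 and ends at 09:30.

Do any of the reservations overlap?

Sorted by start: LAB2, LAB1, LAB3, LAB4, LAB5, LAB6, LAB7, LAB8.
LAB1 starts after LAB2 ends; LAB2 is clear from here.
LAB3 starts after LAB1 ends; LAB1 is clear from here.
LAB4 starts after LAB3 ends; LAB3 is clear from here.
LAB5 starts before LAB4 ends → LAB4 and LAB5 overlap.
That's a conflict, so the schedule is not conflict-free.

Yes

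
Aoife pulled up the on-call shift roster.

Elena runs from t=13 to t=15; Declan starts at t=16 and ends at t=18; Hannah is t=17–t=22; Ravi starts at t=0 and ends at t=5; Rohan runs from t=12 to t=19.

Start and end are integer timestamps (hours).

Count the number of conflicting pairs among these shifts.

4

Sorted by start: Ravi, Rohan, Elena, Declan, Hannah.
Rohan starts after Ravi ends; Ravi is clear from here.
Elena starts before Rohan ends → Rohan and Elena overlap.
Declan starts before Rohan ends → Rohan and Declan overlap.
Hannah starts before Rohan ends → Rohan and Hannah overlap.
Declan starts after Elena ends; Elena is clear from here.
Hannah starts before Declan ends → Declan and Hannah overlap.
Overlapping pairs: Declan & Hannah, Declan & Rohan, Elena & Rohan, Hannah & Rohan — 4 in total.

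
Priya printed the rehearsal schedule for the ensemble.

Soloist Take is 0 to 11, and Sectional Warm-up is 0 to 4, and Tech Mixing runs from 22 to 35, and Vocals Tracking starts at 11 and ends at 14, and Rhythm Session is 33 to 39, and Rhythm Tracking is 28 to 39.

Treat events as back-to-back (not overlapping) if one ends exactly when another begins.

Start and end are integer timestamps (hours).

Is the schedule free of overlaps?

Sorted by start: Soloist Take, Sectional Warm-up, Vocals Tracking, Tech Mixing, Rhythm Tracking, Rhythm Session.
Sectional Warm-up starts before Soloist Take ends → Soloist Take and Sectional Warm-up overlap.
That's a conflict, so the schedule is not conflict-free.

No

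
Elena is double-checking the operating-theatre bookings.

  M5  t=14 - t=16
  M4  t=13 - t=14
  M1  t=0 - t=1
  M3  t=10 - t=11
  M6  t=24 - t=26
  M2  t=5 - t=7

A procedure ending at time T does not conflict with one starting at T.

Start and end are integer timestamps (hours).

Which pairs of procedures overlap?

Check each pair: they overlap iff neither finishes before the other starts.
Sorted by start: M1, M2, M3, M4, M5, M6.
M2 starts after M1 ends, so M1 has no further overlaps.
M3 starts after M2 ends, so M2 has no further overlaps.
M4 starts after M3 ends, so M3 has no further overlaps.
M5 starts exactly when M4 ends (back-to-back, no overlap), so M4 has no further overlaps.
M6 starts after M5 ends.

no overlapping pairs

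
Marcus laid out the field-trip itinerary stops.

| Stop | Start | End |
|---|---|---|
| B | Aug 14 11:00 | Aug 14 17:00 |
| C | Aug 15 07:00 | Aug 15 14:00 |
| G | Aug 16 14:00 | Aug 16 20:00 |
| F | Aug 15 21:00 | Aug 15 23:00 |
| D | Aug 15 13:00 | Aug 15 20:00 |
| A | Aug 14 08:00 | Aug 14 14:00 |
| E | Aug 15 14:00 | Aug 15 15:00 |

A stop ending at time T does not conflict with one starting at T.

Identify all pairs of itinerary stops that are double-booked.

A & B, C & D, D & E

Check each pair: they overlap iff neither finishes before the other starts.
Sorted by start: A, B, C, D, E, F, G.
B starts before A ends → A and B overlap.
C starts after A ends, so nothing later overlaps A either.
C starts after B ends, so nothing later overlaps B either.
D starts before C ends → C and D overlap.
E starts exactly when C ends (back-to-back, no overlap), so nothing later overlaps C either.
E starts before D ends → D and E overlap.
F starts after D ends, so nothing later overlaps D either.
F starts after E ends, so nothing later overlaps E either.
G starts after F ends.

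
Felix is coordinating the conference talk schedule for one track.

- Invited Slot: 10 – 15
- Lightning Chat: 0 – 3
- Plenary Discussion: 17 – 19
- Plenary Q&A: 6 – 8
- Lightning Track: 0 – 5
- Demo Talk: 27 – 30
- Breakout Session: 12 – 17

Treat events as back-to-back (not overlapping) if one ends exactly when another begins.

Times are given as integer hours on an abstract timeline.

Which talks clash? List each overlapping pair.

Sorted by start: Lightning Track, Lightning Chat, Plenary Q&A, Invited Slot, Breakout Session, Plenary Discussion, Demo Talk.
Lightning Chat starts before Lightning Track ends → Lightning Track and Lightning Chat overlap.
Plenary Q&A starts after Lightning Track ends, so nothing later overlaps Lightning Track either.
Plenary Q&A starts after Lightning Chat ends, so nothing later overlaps Lightning Chat either.
Invited Slot starts after Plenary Q&A ends, so nothing later overlaps Plenary Q&A either.
Breakout Session starts before Invited Slot ends → Invited Slot and Breakout Session overlap.
Plenary Discussion starts after Invited Slot ends, so nothing later overlaps Invited Slot either.
Plenary Discussion starts exactly when Breakout Session ends (back-to-back, no overlap), so nothing later overlaps Breakout Session either.
Demo Talk starts after Plenary Discussion ends.

Breakout Session & Invited Slot, Lightning Chat & Lightning Track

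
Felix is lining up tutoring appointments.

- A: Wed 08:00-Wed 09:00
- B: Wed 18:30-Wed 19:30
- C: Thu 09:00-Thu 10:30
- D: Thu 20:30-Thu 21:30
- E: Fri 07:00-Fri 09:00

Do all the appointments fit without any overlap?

Sorted by start: A, B, C, D, E.
B starts after A ends, so A has no further overlaps.
C starts after B ends, so B has no further overlaps.
D starts after C ends, so C has no further overlaps.
E starts after D ends.
Every pair is clear; the schedule has no overlaps.

Yes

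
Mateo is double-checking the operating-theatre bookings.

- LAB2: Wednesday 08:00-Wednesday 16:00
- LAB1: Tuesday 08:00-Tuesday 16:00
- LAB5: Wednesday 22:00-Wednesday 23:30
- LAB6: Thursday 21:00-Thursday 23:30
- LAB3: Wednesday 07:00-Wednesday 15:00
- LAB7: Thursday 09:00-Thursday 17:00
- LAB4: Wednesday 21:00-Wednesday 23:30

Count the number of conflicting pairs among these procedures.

Sorted by start: LAB1, LAB3, LAB2, LAB4, LAB5, LAB7, LAB6.
LAB3 starts after LAB1 ends; LAB1 is clear from here.
LAB2 starts before LAB3 ends → LAB3 and LAB2 overlap.
LAB4 starts after LAB3 ends; LAB3 is clear from here.
LAB4 starts after LAB2 ends; LAB2 is clear from here.
LAB5 starts before LAB4 ends → LAB4 and LAB5 overlap.
LAB7 starts after LAB4 ends; LAB4 is clear from here.
LAB7 starts after LAB5 ends; LAB5 is clear from here.
LAB6 starts after LAB7 ends.
Overlapping pairs: LAB2 & LAB3, LAB4 & LAB5 — 2 in total.

2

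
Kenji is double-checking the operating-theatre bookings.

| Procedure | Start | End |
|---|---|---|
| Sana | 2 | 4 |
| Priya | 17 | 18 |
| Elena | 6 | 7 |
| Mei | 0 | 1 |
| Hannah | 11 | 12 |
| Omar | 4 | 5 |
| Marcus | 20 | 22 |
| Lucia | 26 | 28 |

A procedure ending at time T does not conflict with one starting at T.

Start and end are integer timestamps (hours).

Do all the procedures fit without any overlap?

Check each pair: they overlap iff neither finishes before the other starts.
Sorted by start: Mei, Sana, Omar, Elena, Hannah, Priya, Marcus, Lucia.
Sana starts after Mei ends, so Mei has no further overlaps.
Omar starts exactly when Sana ends (back-to-back, no overlap), so Sana has no further overlaps.
Elena starts after Omar ends, so Omar has no further overlaps.
Hannah starts after Elena ends, so Elena has no further overlaps.
Priya starts after Hannah ends, so Hannah has no further overlaps.
Marcus starts after Priya ends, so Priya has no further overlaps.
Lucia starts after Marcus ends.
Every pair is clear; the schedule has no overlaps.

Yes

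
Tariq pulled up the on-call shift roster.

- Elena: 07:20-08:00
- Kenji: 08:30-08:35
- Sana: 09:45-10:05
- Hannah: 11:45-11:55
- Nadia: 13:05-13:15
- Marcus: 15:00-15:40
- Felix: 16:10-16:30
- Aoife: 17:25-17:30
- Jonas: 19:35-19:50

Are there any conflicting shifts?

Sorted by start: Elena, Kenji, Sana, Hannah, Nadia, Marcus, Felix, Aoife, Jonas.
Kenji starts after Elena ends; Elena is clear from here.
Sana starts after Kenji ends; Kenji is clear from here.
Hannah starts after Sana ends; Sana is clear from here.
Nadia starts after Hannah ends; Hannah is clear from here.
Marcus starts after Nadia ends; Nadia is clear from here.
Felix starts after Marcus ends; Marcus is clear from here.
Aoife starts after Felix ends; Felix is clear from here.
Jonas starts after Aoife ends.
Every pair is clear; the schedule has no overlaps.

No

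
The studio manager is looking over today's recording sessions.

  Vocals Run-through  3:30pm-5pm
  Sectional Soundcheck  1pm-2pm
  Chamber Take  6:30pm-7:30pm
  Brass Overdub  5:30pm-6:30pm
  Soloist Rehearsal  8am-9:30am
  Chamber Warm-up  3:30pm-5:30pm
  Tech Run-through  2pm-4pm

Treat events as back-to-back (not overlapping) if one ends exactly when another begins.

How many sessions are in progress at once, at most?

Sort all start/end points and keep a running count:
8am start Soloist Rehearsal → 1
9:30am end Soloist Rehearsal → 0
1pm start Sectional Soundcheck → 1
2pm end Sectional Soundcheck → 0
2pm start Tech Run-through → 1
3:30pm start Chamber Warm-up → 2
3:30pm start Vocals Run-through → 3
4pm end Tech Run-through → 2
5pm end Vocals Run-through → 1
5:30pm end Chamber Warm-up → 0
5:30pm start Brass Overdub → 1
6:30pm end Brass Overdub → 0
6:30pm start Chamber Take → 1
7:30pm end Chamber Take → 0
Peak is 3, at 3:30pm (Chamber Warm-up, Tech Run-through, Vocals Run-through).

3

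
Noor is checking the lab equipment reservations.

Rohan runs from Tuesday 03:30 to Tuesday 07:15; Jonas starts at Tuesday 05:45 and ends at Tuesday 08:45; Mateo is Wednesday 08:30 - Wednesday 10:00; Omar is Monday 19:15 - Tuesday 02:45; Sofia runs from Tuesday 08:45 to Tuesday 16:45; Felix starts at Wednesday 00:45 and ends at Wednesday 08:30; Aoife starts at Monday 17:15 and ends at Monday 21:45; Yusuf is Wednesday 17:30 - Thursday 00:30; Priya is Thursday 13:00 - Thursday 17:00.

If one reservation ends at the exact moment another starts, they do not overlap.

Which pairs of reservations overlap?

Aoife & Omar, Jonas & Rohan

Two intervals overlap when each starts before the other ends.
Sorted by start: Aoife, Omar, Rohan, Jonas, Sofia, Felix, Mateo, Yusuf, Priya.
Omar starts before Aoife ends → Aoife and Omar overlap.
Rohan starts after Aoife ends — done with Aoife.
Rohan starts after Omar ends — done with Omar.
Jonas starts before Rohan ends → Rohan and Jonas overlap.
Sofia starts after Rohan ends — done with Rohan.
Sofia starts exactly when Jonas ends (back-to-back, no overlap) — done with Jonas.
Felix starts after Sofia ends — done with Sofia.
Mateo starts exactly when Felix ends (back-to-back, no overlap) — done with Felix.
Yusuf starts after Mateo ends — done with Mateo.
Priya starts after Yusuf ends.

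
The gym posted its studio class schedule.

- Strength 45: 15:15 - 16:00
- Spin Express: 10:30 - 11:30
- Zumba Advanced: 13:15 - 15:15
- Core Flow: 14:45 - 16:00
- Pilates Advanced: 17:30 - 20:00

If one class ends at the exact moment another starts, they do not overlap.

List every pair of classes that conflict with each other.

Core Flow & Strength 45, Core Flow & Zumba Advanced

Sorted by start: Spin Express, Zumba Advanced, Core Flow, Strength 45, Pilates Advanced.
Zumba Advanced starts after Spin Express ends — done with Spin Express.
Core Flow starts before Zumba Advanced ends → Zumba Advanced and Core Flow overlap.
Strength 45 starts exactly when Zumba Advanced ends (back-to-back, no overlap) — done with Zumba Advanced.
Strength 45 starts before Core Flow ends → Core Flow and Strength 45 overlap.
Pilates Advanced starts after Core Flow ends.
Pilates Advanced starts after Strength 45 ends.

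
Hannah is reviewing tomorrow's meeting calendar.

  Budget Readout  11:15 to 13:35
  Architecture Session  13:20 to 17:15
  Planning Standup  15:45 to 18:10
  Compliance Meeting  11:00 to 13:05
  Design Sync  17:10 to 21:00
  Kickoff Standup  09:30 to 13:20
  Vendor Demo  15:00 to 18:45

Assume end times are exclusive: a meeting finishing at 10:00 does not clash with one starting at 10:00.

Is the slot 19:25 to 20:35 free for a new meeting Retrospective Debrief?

Kickoff Standup: ends 13:20 at or before Retrospective Debrief starts 19:25 → clear.
Compliance Meeting: ends 13:05 at or before Retrospective Debrief starts 19:25 → clear.
Budget Readout: ends 13:35 at or before Retrospective Debrief starts 19:25 → clear.
Architecture Session: ends 17:15 at or before Retrospective Debrief starts 19:25 → clear.
Vendor Demo: ends 18:45 at or before Retrospective Debrief starts 19:25 → clear.
Planning Standup: ends 18:10 at or before Retrospective Debrief starts 19:25 → clear.
Design Sync: starts 17:10 before Retrospective Debrief ends 20:35, and ends 21:00 after Retrospective Debrief starts 19:25 → overlap.
Retrospective Debrief overlaps Design Sync.

No — it overlaps Design Sync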